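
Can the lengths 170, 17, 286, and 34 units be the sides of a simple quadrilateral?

No

For a quadrilateral, each side must be shorter than the sum of the others.
Here the longest side is 286, but the remaining 3 sides sum to only 221.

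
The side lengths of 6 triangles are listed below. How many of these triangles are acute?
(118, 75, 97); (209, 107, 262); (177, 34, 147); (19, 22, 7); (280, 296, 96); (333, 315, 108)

1

(118,75,97): 75²+97² = 15034 > 13924 = 118² → acute
(209,107,262): 107²+209² = 55130 < 68644 = 262² → obtuse
(177,34,147): 34²+147² = 22765 < 31329 = 177² → obtuse
(19,22,7): 7²+19² = 410 < 484 = 22² → obtuse
(280,296,96): 96²+280² = 87616 = 296² → right
(333,315,108): 108²+315² = 110889 = 333² → right
1 of the 6 is acute.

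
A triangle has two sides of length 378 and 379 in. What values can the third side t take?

1 < t < 757 (in)

By the triangle inequality, t must be less than 378 + 379 = 757 and greater than |378 − 379| = 1.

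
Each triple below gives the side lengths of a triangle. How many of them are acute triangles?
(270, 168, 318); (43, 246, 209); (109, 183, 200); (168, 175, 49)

1

(270,168,318): 168²+270² = 101124 = 318² → right
(43,246,209): 43²+209² = 45530 < 60516 = 246² → obtuse
(109,183,200): 109²+183² = 45370 > 40000 = 200² → acute
(168,175,49): 49²+168² = 30625 = 175² → right
1 of the 4 is acute.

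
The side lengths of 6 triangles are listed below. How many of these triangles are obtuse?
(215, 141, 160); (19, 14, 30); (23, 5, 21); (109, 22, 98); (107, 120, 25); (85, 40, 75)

(215,141,160): 141²+160² = 45481 < 46225 = 215² → obtuse
(19,14,30): 14²+19² = 557 < 900 = 30² → obtuse
(23,5,21): 5²+21² = 466 < 529 = 23² → obtuse
(109,22,98): 22²+98² = 10088 < 11881 = 109² → obtuse
(107,120,25): 25²+107² = 12074 < 14400 = 120² → obtuse
(85,40,75): 40²+75² = 7225 = 85² → right
5 of the 6 are obtuse.

5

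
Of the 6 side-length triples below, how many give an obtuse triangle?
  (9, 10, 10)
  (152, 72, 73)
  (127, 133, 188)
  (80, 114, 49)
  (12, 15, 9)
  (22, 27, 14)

(9,10,10): 9²+10² = 181 > 100 = 10² → acute
(152,72,73): 72+73 ≤ 152, not a triangle
(127,133,188): 127²+133² = 33818 < 35344 = 188² → obtuse
(80,114,49): 49²+80² = 8801 < 12996 = 114² → obtuse
(12,15,9): 9²+12² = 225 = 15² → right
(22,27,14): 14²+22² = 680 < 729 = 27² → obtuse
3 of the 6 are obtuse.

3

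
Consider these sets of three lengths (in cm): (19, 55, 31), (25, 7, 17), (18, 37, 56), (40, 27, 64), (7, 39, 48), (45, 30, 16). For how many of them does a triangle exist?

(19,31,55): 19+31 ≤ 55 → not valid
(7,17,25): 7+17 ≤ 25 → not valid
(18,37,56): 18+37 ≤ 56 → not valid
(27,40,64): 27+40 > 64 → valid
(7,39,48): 7+39 ≤ 48 → not valid
(16,30,45): 16+30 > 45 → valid
2 of the 6 triples form a triangle.

2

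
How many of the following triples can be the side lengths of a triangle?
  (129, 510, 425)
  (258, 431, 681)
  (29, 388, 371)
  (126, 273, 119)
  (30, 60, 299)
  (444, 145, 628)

(129,425,510): 129+425 > 510 → valid
(258,431,681): 258+431 > 681 → valid
(29,371,388): 29+371 > 388 → valid
(119,126,273): 119+126 ≤ 273 → not valid
(30,60,299): 30+60 ≤ 299 → not valid
(145,444,628): 145+444 ≤ 628 → not valid
3 of the 6 triples form a triangle.

3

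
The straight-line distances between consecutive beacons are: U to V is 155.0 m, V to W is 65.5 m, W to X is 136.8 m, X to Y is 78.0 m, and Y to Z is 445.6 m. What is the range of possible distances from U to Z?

The maximum is all hops collinear in one direction: 155.0 + 65.5 + 136.8 + 78.0 + 445.6 = 880.9.
The longest hop is 445.6; the others sum to 435.3. Folding the others back against it leaves at least 445.6 − 435.3 = 10.3.

10.3 ≤ UZ ≤ 880.9 m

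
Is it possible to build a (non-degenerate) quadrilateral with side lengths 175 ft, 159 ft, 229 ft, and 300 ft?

Yes

A quadrilateral exists iff every side is shorter than the sum of the others — equivalently, the longest side is less than the sum of the rest.
Longest side 300 < 563 (sum of the remaining 3), so yes.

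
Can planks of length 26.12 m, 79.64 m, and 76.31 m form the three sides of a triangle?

Yes

The longest side is 79.64, and the other two sum to 102.43.
Since 102.43 > 79.64, the triangle inequality holds.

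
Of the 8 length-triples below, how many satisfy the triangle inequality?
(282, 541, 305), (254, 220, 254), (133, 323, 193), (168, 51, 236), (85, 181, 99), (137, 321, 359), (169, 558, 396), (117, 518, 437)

7

(282,305,541): 282+305 > 541 → valid
(220,254,254): 220+254 > 254 → valid
(133,193,323): 133+193 > 323 → valid
(51,168,236): 51+168 ≤ 236 → not valid
(85,99,181): 85+99 > 181 → valid
(137,321,359): 137+321 > 359 → valid
(169,396,558): 169+396 > 558 → valid
(117,437,518): 117+437 > 518 → valid
7 of the 8 triples form a triangle.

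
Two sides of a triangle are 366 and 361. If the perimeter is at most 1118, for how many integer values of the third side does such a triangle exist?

Triangle inequality: 5 < x < 727. Perimeter ≤ 1118 gives x ≤ 1118 − 366 − 361 = 391.
So 5 < x ≤ 391; integers 6 through 391: 386 values.

386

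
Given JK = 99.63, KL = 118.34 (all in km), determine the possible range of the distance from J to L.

By the triangle inequality, |99.63 − 118.34| ≤ JL ≤ 99.63 + 118.34.

18.71 ≤ JL ≤ 217.97 km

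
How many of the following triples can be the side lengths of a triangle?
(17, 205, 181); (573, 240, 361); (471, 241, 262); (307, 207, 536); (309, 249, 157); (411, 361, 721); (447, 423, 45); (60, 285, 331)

(17,181,205): 17+181 ≤ 205 → not valid
(240,361,573): 240+361 > 573 → valid
(241,262,471): 241+262 > 471 → valid
(207,307,536): 207+307 ≤ 536 → not valid
(157,249,309): 157+249 > 309 → valid
(361,411,721): 361+411 > 721 → valid
(45,423,447): 45+423 > 447 → valid
(60,285,331): 60+285 > 331 → valid
6 of the 8 triples form a triangle.

6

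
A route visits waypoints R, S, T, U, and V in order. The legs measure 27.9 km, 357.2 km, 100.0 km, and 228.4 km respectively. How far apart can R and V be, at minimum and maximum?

The maximum is all hops collinear in one direction: 27.9 + 357.2 + 100.0 + 228.4 = 713.5.
The longest hop is 357.2; the others sum to 356.3. Folding the others back against it leaves at least 357.2 − 356.3 = 0.9.

0.9 ≤ RV ≤ 713.5 km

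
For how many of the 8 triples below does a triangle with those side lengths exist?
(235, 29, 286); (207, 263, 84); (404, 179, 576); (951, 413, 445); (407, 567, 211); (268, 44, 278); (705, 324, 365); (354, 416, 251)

(29,235,286): 29+235 ≤ 286 → not valid
(84,207,263): 84+207 > 263 → valid
(179,404,576): 179+404 > 576 → valid
(413,445,951): 413+445 ≤ 951 → not valid
(211,407,567): 211+407 > 567 → valid
(44,268,278): 44+268 > 278 → valid
(324,365,705): 324+365 ≤ 705 → not valid
(251,354,416): 251+354 > 416 → valid
5 of the 8 triples form a triangle.

5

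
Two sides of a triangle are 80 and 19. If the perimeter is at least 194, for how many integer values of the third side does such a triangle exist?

Triangle inequality: 61 < x < 99. Perimeter ≥ 194 gives x ≥ 194 − 80 − 19 = 95.
So 95 ≤ x < 99; integers 95 through 98: 4 values.

4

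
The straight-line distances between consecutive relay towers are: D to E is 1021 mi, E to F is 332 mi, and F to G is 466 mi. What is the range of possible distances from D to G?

223 ≤ DG ≤ 1819 mi

The maximum is all hops collinear in one direction: 1021 + 332 + 466 = 1819.
The longest hop is 1021; the others sum to 798. Folding the others back against it leaves at least 1021 − 798 = 223.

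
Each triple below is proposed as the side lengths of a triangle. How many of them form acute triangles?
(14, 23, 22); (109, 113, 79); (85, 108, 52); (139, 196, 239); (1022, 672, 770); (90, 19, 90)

(14,23,22): 14²+22² = 680 > 529 = 23² → acute
(109,113,79): 79²+109² = 18122 > 12769 = 113² → acute
(85,108,52): 52²+85² = 9929 < 11664 = 108² → obtuse
(139,196,239): 139²+196² = 57737 > 57121 = 239² → acute
(1022,672,770): 672²+770² = 1044484 = 1022² → right
(90,19,90): 19²+90² = 8461 > 8100 = 90² → acute
4 of the 6 are acute.

4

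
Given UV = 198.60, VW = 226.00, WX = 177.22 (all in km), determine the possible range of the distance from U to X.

The maximum is all hops collinear in one direction: 198.60 + 226.00 + 177.22 = 601.82.
The longest hop is 226.00; the others sum to 375.82. Since 226.00 ≤ 375.82, the path can fold back on itself completely, so the minimum distance is 0.

0 ≤ UX ≤ 601.82 km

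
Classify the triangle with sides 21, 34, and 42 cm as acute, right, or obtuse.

obtuse

Compare the square of the longest side to the sum of squares of the other two: 21² + 34² = 1597 < 1764 = 42².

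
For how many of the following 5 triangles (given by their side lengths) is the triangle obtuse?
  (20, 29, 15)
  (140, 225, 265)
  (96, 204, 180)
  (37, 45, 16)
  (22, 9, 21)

2

(20,29,15): 15²+20² = 625 < 841 = 29² → obtuse
(140,225,265): 140²+225² = 70225 = 265² → right
(96,204,180): 96²+180² = 41616 = 204² → right
(37,45,16): 16²+37² = 1625 < 2025 = 45² → obtuse
(22,9,21): 9²+21² = 522 > 484 = 22² → acute
2 of the 5 are obtuse.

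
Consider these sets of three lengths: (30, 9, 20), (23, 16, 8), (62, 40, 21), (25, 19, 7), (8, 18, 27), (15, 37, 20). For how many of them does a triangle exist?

2

(9,20,30): 9+20 ≤ 30 → not valid
(8,16,23): 8+16 > 23 → valid
(21,40,62): 21+40 ≤ 62 → not valid
(7,19,25): 7+19 > 25 → valid
(8,18,27): 8+18 ≤ 27 → not valid
(15,20,37): 15+20 ≤ 37 → not valid
2 of the 6 triples form a triangle.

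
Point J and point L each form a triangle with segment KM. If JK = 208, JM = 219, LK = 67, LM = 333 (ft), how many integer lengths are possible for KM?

133

From triangle JKM: 11 < KM < 427.
From triangle LKM: 266 < KM < 400.
Intersection: 266 < KM < 400, so integers 267 through 399: 133 values.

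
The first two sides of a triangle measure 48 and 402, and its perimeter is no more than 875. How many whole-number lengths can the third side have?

Triangle inequality: 354 < x < 450. Perimeter ≤ 875 gives x ≤ 875 − 48 − 402 = 425.
So 354 < x ≤ 425; integers 355 through 425: 71 values.

71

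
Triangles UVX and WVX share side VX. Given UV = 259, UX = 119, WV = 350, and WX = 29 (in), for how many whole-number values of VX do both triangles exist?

From triangle UVX: 140 < VX < 378.
From triangle WVX: 321 < VX < 379.
Intersection: 321 < VX < 378, so integers 322 through 377: 56 values.

56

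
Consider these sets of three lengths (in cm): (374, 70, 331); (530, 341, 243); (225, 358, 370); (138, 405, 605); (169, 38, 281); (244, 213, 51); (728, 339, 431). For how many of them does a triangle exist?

(70,331,374): 70+331 > 374 → valid
(243,341,530): 243+341 > 530 → valid
(225,358,370): 225+358 > 370 → valid
(138,405,605): 138+405 ≤ 605 → not valid
(38,169,281): 38+169 ≤ 281 → not valid
(51,213,244): 51+213 > 244 → valid
(339,431,728): 339+431 > 728 → valid
5 of the 7 triples form a triangle.

5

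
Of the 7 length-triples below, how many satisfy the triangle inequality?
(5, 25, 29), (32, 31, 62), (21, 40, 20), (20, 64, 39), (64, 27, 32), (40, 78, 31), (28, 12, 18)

(5,25,29): 5+25 > 29 → valid
(31,32,62): 31+32 > 62 → valid
(20,21,40): 20+21 > 40 → valid
(20,39,64): 20+39 ≤ 64 → not valid
(27,32,64): 27+32 ≤ 64 → not valid
(31,40,78): 31+40 ≤ 78 → not valid
(12,18,28): 12+18 > 28 → valid
4 of the 7 triples form a triangle.

4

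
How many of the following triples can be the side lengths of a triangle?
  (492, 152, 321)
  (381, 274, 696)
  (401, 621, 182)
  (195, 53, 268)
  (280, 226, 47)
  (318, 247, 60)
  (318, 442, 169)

(152,321,492): 152+321 ≤ 492 → not valid
(274,381,696): 274+381 ≤ 696 → not valid
(182,401,621): 182+401 ≤ 621 → not valid
(53,195,268): 53+195 ≤ 268 → not valid
(47,226,280): 47+226 ≤ 280 → not valid
(60,247,318): 60+247 ≤ 318 → not valid
(169,318,442): 169+318 > 442 → valid
1 of the 7 triples forms a triangle.

1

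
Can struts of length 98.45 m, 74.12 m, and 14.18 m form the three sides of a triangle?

No

The longest side is 98.45, but the other two sum to only 88.30.
88.30 < 98.45, so the triangle inequality fails.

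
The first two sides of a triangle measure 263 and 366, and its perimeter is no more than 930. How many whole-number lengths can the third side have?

198

Triangle inequality: 103 < x < 629. Perimeter ≤ 930 gives x ≤ 930 − 263 − 366 = 301.
So 103 < x ≤ 301; integers 104 through 301: 198 values.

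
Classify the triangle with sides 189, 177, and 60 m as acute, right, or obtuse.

obtuse

Compare the square of the longest side to the sum of squares of the other two: 60² + 177² = 34929 < 35721 = 189².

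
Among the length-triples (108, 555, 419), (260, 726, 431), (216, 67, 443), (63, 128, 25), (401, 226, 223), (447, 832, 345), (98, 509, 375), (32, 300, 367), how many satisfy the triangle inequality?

1

(108,419,555): 108+419 ≤ 555 → not valid
(260,431,726): 260+431 ≤ 726 → not valid
(67,216,443): 67+216 ≤ 443 → not valid
(25,63,128): 25+63 ≤ 128 → not valid
(223,226,401): 223+226 > 401 → valid
(345,447,832): 345+447 ≤ 832 → not valid
(98,375,509): 98+375 ≤ 509 → not valid
(32,300,367): 32+300 ≤ 367 → not valid
1 of the 8 triples forms a triangle.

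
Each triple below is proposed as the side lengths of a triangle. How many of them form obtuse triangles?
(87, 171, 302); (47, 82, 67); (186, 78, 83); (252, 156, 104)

2

(87,171,302): 87+171 ≤ 302, not a triangle
(47,82,67): 47²+67² = 6698 < 6724 = 82² → obtuse
(186,78,83): 78+83 ≤ 186, not a triangle
(252,156,104): 104²+156² = 35152 < 63504 = 252² → obtuse
2 of the 4 are obtuse.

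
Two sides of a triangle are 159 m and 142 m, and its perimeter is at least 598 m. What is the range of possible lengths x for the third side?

Triangle inequality alone gives 17 < x < 301.
The perimeter condition gives x ≥ 598 − 159 − 142 = 297.
Intersecting the two: 297 ≤ x < 301.

297 ≤ x < 301 m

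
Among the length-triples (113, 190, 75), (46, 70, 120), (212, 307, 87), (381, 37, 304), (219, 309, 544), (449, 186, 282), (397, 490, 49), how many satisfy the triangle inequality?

1

(75,113,190): 75+113 ≤ 190 → not valid
(46,70,120): 46+70 ≤ 120 → not valid
(87,212,307): 87+212 ≤ 307 → not valid
(37,304,381): 37+304 ≤ 381 → not valid
(219,309,544): 219+309 ≤ 544 → not valid
(186,282,449): 186+282 > 449 → valid
(49,397,490): 49+397 ≤ 490 → not valid
1 of the 7 triples forms a triangle.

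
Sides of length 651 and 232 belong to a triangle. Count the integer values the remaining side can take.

463

The third side lies in the open interval (419, 883).
Integers from 420 to 882 inclusive: 882 − 420 + 1 = 463.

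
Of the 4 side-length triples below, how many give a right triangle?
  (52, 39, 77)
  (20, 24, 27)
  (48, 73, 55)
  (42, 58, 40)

(52,39,77): 39²+52² = 4225 < 5929 = 77² → obtuse
(20,24,27): 20²+24² = 976 > 729 = 27² → acute
(48,73,55): 48²+55² = 5329 = 73² → right
(42,58,40): 40²+42² = 3364 = 58² → right
2 of the 4 are right.

2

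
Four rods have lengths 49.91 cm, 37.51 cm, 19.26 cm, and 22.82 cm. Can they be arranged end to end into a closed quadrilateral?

A quadrilateral exists iff every side is shorter than the sum of the others — equivalently, the longest side is less than the sum of the rest.
Longest side 49.91 < 79.59 (sum of the remaining 3), so yes.

Yes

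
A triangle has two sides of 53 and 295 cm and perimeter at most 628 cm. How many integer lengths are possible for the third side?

Triangle inequality: 242 < x < 348. Perimeter ≤ 628 gives x ≤ 628 − 53 − 295 = 280.
So 242 < x ≤ 280; integers 243 through 280: 38 values.

38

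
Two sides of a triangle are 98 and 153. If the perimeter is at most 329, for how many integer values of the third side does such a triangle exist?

23

Triangle inequality: 55 < x < 251. Perimeter ≤ 329 gives x ≤ 329 − 98 − 153 = 78.
So 55 < x ≤ 78; integers 56 through 78: 23 values.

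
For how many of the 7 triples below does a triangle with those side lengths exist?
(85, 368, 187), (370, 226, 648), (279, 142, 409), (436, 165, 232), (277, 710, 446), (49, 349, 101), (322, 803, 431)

(85,187,368): 85+187 ≤ 368 → not valid
(226,370,648): 226+370 ≤ 648 → not valid
(142,279,409): 142+279 > 409 → valid
(165,232,436): 165+232 ≤ 436 → not valid
(277,446,710): 277+446 > 710 → valid
(49,101,349): 49+101 ≤ 349 → not valid
(322,431,803): 322+431 ≤ 803 → not valid
2 of the 7 triples form a triangle.

2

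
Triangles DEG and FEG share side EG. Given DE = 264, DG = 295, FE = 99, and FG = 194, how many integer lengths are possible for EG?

From triangle DEG: 31 < EG < 559.
From triangle FEG: 95 < EG < 293.
Intersection: 95 < EG < 293, so integers 96 through 292: 197 values.

197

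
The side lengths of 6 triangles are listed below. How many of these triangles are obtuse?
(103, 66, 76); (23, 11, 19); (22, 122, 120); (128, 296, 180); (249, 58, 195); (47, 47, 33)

4

(103,66,76): 66²+76² = 10132 < 10609 = 103² → obtuse
(23,11,19): 11²+19² = 482 < 529 = 23² → obtuse
(22,122,120): 22²+120² = 14884 = 122² → right
(128,296,180): 128²+180² = 48784 < 87616 = 296² → obtuse
(249,58,195): 58²+195² = 41389 < 62001 = 249² → obtuse
(47,47,33): 33²+47² = 3298 > 2209 = 47² → acute
4 of the 6 are obtuse.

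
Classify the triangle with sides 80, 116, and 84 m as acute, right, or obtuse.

right

Compare the square of the longest side to the sum of squares of the other two: 80² + 84² = 13456 = 116².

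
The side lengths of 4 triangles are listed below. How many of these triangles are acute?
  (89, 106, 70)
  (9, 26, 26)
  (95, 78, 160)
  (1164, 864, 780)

(89,106,70): 70²+89² = 12821 > 11236 = 106² → acute
(9,26,26): 9²+26² = 757 > 676 = 26² → acute
(95,78,160): 78²+95² = 15109 < 25600 = 160² → obtuse
(1164,864,780): 780²+864² = 1354896 = 1164² → right
2 of the 4 are acute.

2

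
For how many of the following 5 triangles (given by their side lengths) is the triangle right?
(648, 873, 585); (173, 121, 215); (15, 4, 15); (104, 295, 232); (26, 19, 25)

1

(648,873,585): 585²+648² = 762129 = 873² → right
(173,121,215): 121²+173² = 44570 < 46225 = 215² → obtuse
(15,4,15): 4²+15² = 241 > 225 = 15² → acute
(104,295,232): 104²+232² = 64640 < 87025 = 295² → obtuse
(26,19,25): 19²+25² = 986 > 676 = 26² → acute
1 of the 5 is right.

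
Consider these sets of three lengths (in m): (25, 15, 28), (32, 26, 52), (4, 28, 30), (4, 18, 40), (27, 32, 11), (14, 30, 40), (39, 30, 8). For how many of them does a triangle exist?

(15,25,28): 15+25 > 28 → valid
(26,32,52): 26+32 > 52 → valid
(4,28,30): 4+28 > 30 → valid
(4,18,40): 4+18 ≤ 40 → not valid
(11,27,32): 11+27 > 32 → valid
(14,30,40): 14+30 > 40 → valid
(8,30,39): 8+30 ≤ 39 → not valid
5 of the 7 triples form a triangle.

5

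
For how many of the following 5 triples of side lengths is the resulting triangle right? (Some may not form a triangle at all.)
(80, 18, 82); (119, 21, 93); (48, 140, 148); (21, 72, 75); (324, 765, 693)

(80,18,82): 18²+80² = 6724 = 82² → right
(119,21,93): 21+93 ≤ 119, not a triangle
(48,140,148): 48²+140² = 21904 = 148² → right
(21,72,75): 21²+72² = 5625 = 75² → right
(324,765,693): 324²+693² = 585225 = 765² → right
4 of the 5 are right.

4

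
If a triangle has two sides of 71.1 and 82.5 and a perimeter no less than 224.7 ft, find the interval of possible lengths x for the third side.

Triangle inequality alone gives 11.4 < x < 153.6.
The perimeter condition gives x ≥ 224.7 − 71.1 − 82.5 = 71.1.
Intersecting the two: 71.1 ≤ x < 153.6.

71.1 ≤ x < 153.6 ft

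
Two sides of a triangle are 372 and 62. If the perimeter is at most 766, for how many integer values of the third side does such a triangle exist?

Triangle inequality: 310 < x < 434. Perimeter ≤ 766 gives x ≤ 766 − 372 − 62 = 332.
So 310 < x ≤ 332; integers 311 through 332: 22 values.

22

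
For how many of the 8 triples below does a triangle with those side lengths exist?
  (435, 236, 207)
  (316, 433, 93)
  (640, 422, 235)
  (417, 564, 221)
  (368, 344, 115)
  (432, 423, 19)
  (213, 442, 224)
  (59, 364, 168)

5

(207,236,435): 207+236 > 435 → valid
(93,316,433): 93+316 ≤ 433 → not valid
(235,422,640): 235+422 > 640 → valid
(221,417,564): 221+417 > 564 → valid
(115,344,368): 115+344 > 368 → valid
(19,423,432): 19+423 > 432 → valid
(213,224,442): 213+224 ≤ 442 → not valid
(59,168,364): 59+168 ≤ 364 → not valid
5 of the 8 triples form a triangle.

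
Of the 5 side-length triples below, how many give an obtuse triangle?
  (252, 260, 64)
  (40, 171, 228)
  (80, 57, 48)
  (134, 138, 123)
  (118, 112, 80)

(252,260,64): 64²+252² = 67600 = 260² → right
(40,171,228): 40+171 ≤ 228, not a triangle
(80,57,48): 48²+57² = 5553 < 6400 = 80² → obtuse
(134,138,123): 123²+134² = 33085 > 19044 = 138² → acute
(118,112,80): 80²+112² = 18944 > 13924 = 118² → acute
1 of the 5 is obtuse.

1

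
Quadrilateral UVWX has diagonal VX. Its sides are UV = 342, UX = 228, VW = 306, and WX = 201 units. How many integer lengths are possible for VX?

From triangle UVX: 114 < VX < 570.
From triangle WVX: 105 < VX < 507.
Intersection: 114 < VX < 507, so integers 115 through 506: 392 values.

392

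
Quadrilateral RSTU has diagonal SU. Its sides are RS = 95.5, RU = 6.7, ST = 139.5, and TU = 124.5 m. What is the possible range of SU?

88.8 < SU < 102.2

From triangle RSU: |95.5 − 6.7| < SU < 95.5 + 6.7, i.e. 88.8 < SU < 102.2.
From triangle TSU: 15.0 < SU < 264.0.
Both must hold, so SU lies in the intersection.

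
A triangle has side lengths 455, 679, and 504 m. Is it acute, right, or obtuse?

Compare the square of the longest side to the sum of squares of the other two: 455² + 504² = 461041 = 679².

right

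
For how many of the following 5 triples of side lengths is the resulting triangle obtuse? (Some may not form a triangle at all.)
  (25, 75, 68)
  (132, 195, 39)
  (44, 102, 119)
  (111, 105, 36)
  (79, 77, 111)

(25,75,68): 25²+68² = 5249 < 5625 = 75² → obtuse
(132,195,39): 39+132 ≤ 195, not a triangle
(44,102,119): 44²+102² = 12340 < 14161 = 119² → obtuse
(111,105,36): 36²+105² = 12321 = 111² → right
(79,77,111): 77²+79² = 12170 < 12321 = 111² → obtuse
3 of the 5 are obtuse.

3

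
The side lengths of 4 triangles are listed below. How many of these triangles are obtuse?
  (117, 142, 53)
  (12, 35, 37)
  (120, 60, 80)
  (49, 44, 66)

(117,142,53): 53²+117² = 16498 < 20164 = 142² → obtuse
(12,35,37): 12²+35² = 1369 = 37² → right
(120,60,80): 60²+80² = 10000 < 14400 = 120² → obtuse
(49,44,66): 44²+49² = 4337 < 4356 = 66² → obtuse
3 of the 4 are obtuse.

3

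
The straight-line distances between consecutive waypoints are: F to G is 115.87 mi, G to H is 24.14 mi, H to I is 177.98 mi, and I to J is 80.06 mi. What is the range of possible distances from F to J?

0 ≤ FJ ≤ 398.05 mi

The maximum is all hops collinear in one direction: 115.87 + 24.14 + 177.98 + 80.06 = 398.05.
The longest hop is 177.98; the others sum to 220.07. Since 177.98 ≤ 220.07, the path can fold back on itself completely, so the minimum distance is 0.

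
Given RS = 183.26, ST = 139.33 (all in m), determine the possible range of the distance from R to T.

By the triangle inequality, |183.26 − 139.33| ≤ RT ≤ 183.26 + 139.33.

43.93 ≤ RT ≤ 322.59 m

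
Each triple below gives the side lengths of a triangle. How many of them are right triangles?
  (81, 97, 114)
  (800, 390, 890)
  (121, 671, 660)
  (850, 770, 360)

3

(81,97,114): 81²+97² = 15970 > 12996 = 114² → acute
(800,390,890): 390²+800² = 792100 = 890² → right
(121,671,660): 121²+660² = 450241 = 671² → right
(850,770,360): 360²+770² = 722500 = 850² → right
3 of the 4 are right.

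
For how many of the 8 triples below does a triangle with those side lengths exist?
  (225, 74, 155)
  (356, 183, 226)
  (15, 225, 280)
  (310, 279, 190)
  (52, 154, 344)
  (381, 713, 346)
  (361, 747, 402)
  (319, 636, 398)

6

(74,155,225): 74+155 > 225 → valid
(183,226,356): 183+226 > 356 → valid
(15,225,280): 15+225 ≤ 280 → not valid
(190,279,310): 190+279 > 310 → valid
(52,154,344): 52+154 ≤ 344 → not valid
(346,381,713): 346+381 > 713 → valid
(361,402,747): 361+402 > 747 → valid
(319,398,636): 319+398 > 636 → valid
6 of the 8 triples form a triangle.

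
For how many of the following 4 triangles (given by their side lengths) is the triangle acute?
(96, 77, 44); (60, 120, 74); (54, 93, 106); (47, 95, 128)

(96,77,44): 44²+77² = 7865 < 9216 = 96² → obtuse
(60,120,74): 60²+74² = 9076 < 14400 = 120² → obtuse
(54,93,106): 54²+93² = 11565 > 11236 = 106² → acute
(47,95,128): 47²+95² = 11234 < 16384 = 128² → obtuse
1 of the 4 is acute.

1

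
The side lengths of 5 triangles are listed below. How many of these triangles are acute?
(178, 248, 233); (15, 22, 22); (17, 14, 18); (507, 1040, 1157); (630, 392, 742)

3

(178,248,233): 178²+233² = 85973 > 61504 = 248² → acute
(15,22,22): 15²+22² = 709 > 484 = 22² → acute
(17,14,18): 14²+17² = 485 > 324 = 18² → acute
(507,1040,1157): 507²+1040² = 1338649 = 1157² → right
(630,392,742): 392²+630² = 550564 = 742² → right
3 of the 5 are acute.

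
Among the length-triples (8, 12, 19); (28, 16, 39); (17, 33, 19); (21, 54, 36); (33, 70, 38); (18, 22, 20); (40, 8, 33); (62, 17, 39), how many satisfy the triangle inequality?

(8,12,19): 8+12 > 19 → valid
(16,28,39): 16+28 > 39 → valid
(17,19,33): 17+19 > 33 → valid
(21,36,54): 21+36 > 54 → valid
(33,38,70): 33+38 > 70 → valid
(18,20,22): 18+20 > 22 → valid
(8,33,40): 8+33 > 40 → valid
(17,39,62): 17+39 ≤ 62 → not valid
7 of the 8 triples form a triangle.

7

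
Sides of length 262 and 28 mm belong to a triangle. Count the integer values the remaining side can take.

The third side lies in the open interval (234, 290).
Integers from 235 to 289 inclusive: 289 − 235 + 1 = 55.

55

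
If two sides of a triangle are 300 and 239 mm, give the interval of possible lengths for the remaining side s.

61 < s < 539 (mm)

By the triangle inequality, s must be less than 300 + 239 = 539 and greater than |300 − 239| = 61.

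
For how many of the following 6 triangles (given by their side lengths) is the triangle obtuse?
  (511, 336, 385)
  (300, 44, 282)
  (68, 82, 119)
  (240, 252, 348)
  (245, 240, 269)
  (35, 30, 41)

(511,336,385): 336²+385² = 261121 = 511² → right
(300,44,282): 44²+282² = 81460 < 90000 = 300² → obtuse
(68,82,119): 68²+82² = 11348 < 14161 = 119² → obtuse
(240,252,348): 240²+252² = 121104 = 348² → right
(245,240,269): 240²+245² = 117625 > 72361 = 269² → acute
(35,30,41): 30²+35² = 2125 > 1681 = 41² → acute
2 of the 6 are obtuse.

2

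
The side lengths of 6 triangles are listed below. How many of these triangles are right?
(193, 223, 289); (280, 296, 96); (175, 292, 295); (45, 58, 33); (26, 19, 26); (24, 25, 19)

(193,223,289): 193²+223² = 86978 > 83521 = 289² → acute
(280,296,96): 96²+280² = 87616 = 296² → right
(175,292,295): 175²+292² = 115889 > 87025 = 295² → acute
(45,58,33): 33²+45² = 3114 < 3364 = 58² → obtuse
(26,19,26): 19²+26² = 1037 > 676 = 26² → acute
(24,25,19): 19²+24² = 937 > 625 = 25² → acute
1 of the 6 is right.

1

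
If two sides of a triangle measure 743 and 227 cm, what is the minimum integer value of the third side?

The third side must be strictly greater than |743 − 227| = 516.
The smallest integer above 516 is 517.

517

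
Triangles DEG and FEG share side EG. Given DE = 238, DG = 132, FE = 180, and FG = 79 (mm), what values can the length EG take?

From triangle DEG: |238 − 132| < EG < 238 + 132, i.e. 106 < EG < 370.
From triangle FEG: 101 < EG < 259.
Both must hold, so EG lies in the intersection.

106 < EG < 259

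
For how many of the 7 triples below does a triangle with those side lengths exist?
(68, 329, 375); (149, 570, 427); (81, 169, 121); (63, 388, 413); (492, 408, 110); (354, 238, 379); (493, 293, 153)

6

(68,329,375): 68+329 > 375 → valid
(149,427,570): 149+427 > 570 → valid
(81,121,169): 81+121 > 169 → valid
(63,388,413): 63+388 > 413 → valid
(110,408,492): 110+408 > 492 → valid
(238,354,379): 238+354 > 379 → valid
(153,293,493): 153+293 ≤ 493 → not valid
6 of the 7 triples form a triangle.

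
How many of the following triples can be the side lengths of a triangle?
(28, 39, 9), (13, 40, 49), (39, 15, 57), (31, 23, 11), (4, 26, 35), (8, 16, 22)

(9,28,39): 9+28 ≤ 39 → not valid
(13,40,49): 13+40 > 49 → valid
(15,39,57): 15+39 ≤ 57 → not valid
(11,23,31): 11+23 > 31 → valid
(4,26,35): 4+26 ≤ 35 → not valid
(8,16,22): 8+16 > 22 → valid
3 of the 6 triples form a triangle.

3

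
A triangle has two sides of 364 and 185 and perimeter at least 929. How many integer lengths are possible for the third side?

169

Triangle inequality: 179 < x < 549. Perimeter ≥ 929 gives x ≥ 929 − 364 − 185 = 380.
So 380 ≤ x < 549; integers 380 through 548: 169 values.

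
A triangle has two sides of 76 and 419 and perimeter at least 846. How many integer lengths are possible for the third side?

144

Triangle inequality: 343 < x < 495. Perimeter ≥ 846 gives x ≥ 846 − 76 − 419 = 351.
So 351 ≤ x < 495; integers 351 through 494: 144 values.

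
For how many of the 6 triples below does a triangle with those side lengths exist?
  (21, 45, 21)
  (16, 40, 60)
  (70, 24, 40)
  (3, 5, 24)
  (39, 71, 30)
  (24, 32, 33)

(21,21,45): 21+21 ≤ 45 → not valid
(16,40,60): 16+40 ≤ 60 → not valid
(24,40,70): 24+40 ≤ 70 → not valid
(3,5,24): 3+5 ≤ 24 → not valid
(30,39,71): 30+39 ≤ 71 → not valid
(24,32,33): 24+32 > 33 → valid
1 of the 6 triples forms a triangle.

1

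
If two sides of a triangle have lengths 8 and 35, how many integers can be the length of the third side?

The third side lies in the open interval (27, 43).
Integers from 28 to 42 inclusive: 42 − 28 + 1 = 15.

15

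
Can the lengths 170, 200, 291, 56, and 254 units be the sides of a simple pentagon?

Yes

A pentagon exists iff every side is shorter than the sum of the others — equivalently, the longest side is less than the sum of the rest.
Longest side 291 < 680 (sum of the remaining 4), so yes.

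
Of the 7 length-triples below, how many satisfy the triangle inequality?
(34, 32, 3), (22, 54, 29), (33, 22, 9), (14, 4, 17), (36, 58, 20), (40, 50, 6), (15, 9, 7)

(3,32,34): 3+32 > 34 → valid
(22,29,54): 22+29 ≤ 54 → not valid
(9,22,33): 9+22 ≤ 33 → not valid
(4,14,17): 4+14 > 17 → valid
(20,36,58): 20+36 ≤ 58 → not valid
(6,40,50): 6+40 ≤ 50 → not valid
(7,9,15): 7+9 > 15 → valid
3 of the 7 triples form a triangle.

3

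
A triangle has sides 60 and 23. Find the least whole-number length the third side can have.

38

The third side must be strictly greater than |60 − 23| = 37.
The smallest integer above 37 is 38.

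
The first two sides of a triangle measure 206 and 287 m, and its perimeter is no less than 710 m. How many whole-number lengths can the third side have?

Triangle inequality: 81 < x < 493. Perimeter ≥ 710 gives x ≥ 710 − 206 − 287 = 217.
So 217 ≤ x < 493; integers 217 through 492: 276 values.

276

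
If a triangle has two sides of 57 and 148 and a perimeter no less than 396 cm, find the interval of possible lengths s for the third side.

Triangle inequality alone gives 91 < s < 205.
The perimeter condition gives s ≥ 396 − 57 − 148 = 191.
Intersecting the two: 191 ≤ s < 205.

191 ≤ s < 205 cm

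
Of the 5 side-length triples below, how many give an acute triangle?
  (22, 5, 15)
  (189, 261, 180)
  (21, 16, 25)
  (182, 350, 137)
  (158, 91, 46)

(22,5,15): 5+15 ≤ 22, not a triangle
(189,261,180): 180²+189² = 68121 = 261² → right
(21,16,25): 16²+21² = 697 > 625 = 25² → acute
(182,350,137): 137+182 ≤ 350, not a triangle
(158,91,46): 46+91 ≤ 158, not a triangle
1 of the 5 is acute.

1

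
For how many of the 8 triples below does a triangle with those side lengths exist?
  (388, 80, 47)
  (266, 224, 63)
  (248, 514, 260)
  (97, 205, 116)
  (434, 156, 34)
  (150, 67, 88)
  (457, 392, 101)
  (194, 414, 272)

(47,80,388): 47+80 ≤ 388 → not valid
(63,224,266): 63+224 > 266 → valid
(248,260,514): 248+260 ≤ 514 → not valid
(97,116,205): 97+116 > 205 → valid
(34,156,434): 34+156 ≤ 434 → not valid
(67,88,150): 67+88 > 150 → valid
(101,392,457): 101+392 > 457 → valid
(194,272,414): 194+272 > 414 → valid
5 of the 8 triples form a triangle.

5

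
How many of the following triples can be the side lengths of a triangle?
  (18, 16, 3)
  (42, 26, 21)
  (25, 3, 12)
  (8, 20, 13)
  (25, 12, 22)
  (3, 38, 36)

5

(3,16,18): 3+16 > 18 → valid
(21,26,42): 21+26 > 42 → valid
(3,12,25): 3+12 ≤ 25 → not valid
(8,13,20): 8+13 > 20 → valid
(12,22,25): 12+22 > 25 → valid
(3,36,38): 3+36 > 38 → valid
5 of the 6 triples form a triangle.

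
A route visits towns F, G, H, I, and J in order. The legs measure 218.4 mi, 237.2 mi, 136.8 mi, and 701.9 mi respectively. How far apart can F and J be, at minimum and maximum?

109.5 ≤ FJ ≤ 1294.3 mi

The maximum is all hops collinear in one direction: 218.4 + 237.2 + 136.8 + 701.9 = 1294.3.
The longest hop is 701.9; the others sum to 592.4. Folding the others back against it leaves at least 701.9 − 592.4 = 109.5.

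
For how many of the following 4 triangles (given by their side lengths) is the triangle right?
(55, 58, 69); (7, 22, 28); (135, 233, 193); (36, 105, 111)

(55,58,69): 55²+58² = 6389 > 4761 = 69² → acute
(7,22,28): 7²+22² = 533 < 784 = 28² → obtuse
(135,233,193): 135²+193² = 55474 > 54289 = 233² → acute
(36,105,111): 36²+105² = 12321 = 111² → right
1 of the 4 is right.

1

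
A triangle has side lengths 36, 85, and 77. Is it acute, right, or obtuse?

right

Compare the square of the longest side to the sum of squares of the other two: 36² + 77² = 7225 = 85².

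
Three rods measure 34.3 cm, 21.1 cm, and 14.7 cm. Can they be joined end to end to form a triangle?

The longest side is 34.3, and the other two sum to 35.8.
Since 35.8 > 34.3, the triangle inequality holds.

Yes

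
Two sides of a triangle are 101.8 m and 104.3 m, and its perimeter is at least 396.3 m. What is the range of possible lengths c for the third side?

Triangle inequality alone gives 2.5 < c < 206.1.
The perimeter condition gives c ≥ 396.3 − 101.8 − 104.3 = 190.2.
Intersecting the two: 190.2 ≤ c < 206.1.

190.2 ≤ c < 206.1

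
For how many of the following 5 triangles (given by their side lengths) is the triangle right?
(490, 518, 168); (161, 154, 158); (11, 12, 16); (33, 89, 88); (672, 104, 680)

(490,518,168): 168²+490² = 268324 = 518² → right
(161,154,158): 154²+158² = 48680 > 25921 = 161² → acute
(11,12,16): 11²+12² = 265 > 256 = 16² → acute
(33,89,88): 33²+88² = 8833 > 7921 = 89² → acute
(672,104,680): 104²+672² = 462400 = 680² → right
2 of the 5 are right.

2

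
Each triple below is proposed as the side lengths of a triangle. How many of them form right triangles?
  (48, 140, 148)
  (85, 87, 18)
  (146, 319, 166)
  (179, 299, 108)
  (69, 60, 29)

(48,140,148): 48²+140² = 21904 = 148² → right
(85,87,18): 18²+85² = 7549 < 7569 = 87² → obtuse
(146,319,166): 146+166 ≤ 319, not a triangle
(179,299,108): 108+179 ≤ 299, not a triangle
(69,60,29): 29²+60² = 4441 < 4761 = 69² → obtuse
1 of the 5 is right.

1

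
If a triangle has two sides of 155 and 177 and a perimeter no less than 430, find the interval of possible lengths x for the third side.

Triangle inequality alone gives 22 < x < 332.
The perimeter condition gives x ≥ 430 − 155 − 177 = 98.
Intersecting the two: 98 ≤ x < 332.

98 ≤ x < 332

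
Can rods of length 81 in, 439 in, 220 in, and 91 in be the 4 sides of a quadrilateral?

No

For a quadrilateral, each side must be shorter than the sum of the others.
Here the longest side is 439, but the remaining 3 sides sum to only 392.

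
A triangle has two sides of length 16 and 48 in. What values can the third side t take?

32 < t < 64 (in)

By the triangle inequality, t must be less than 16 + 48 = 64 and greater than |16 − 48| = 32.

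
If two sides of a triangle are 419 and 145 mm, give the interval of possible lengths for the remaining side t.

By the triangle inequality, t must be less than 419 + 145 = 564 and greater than |419 − 145| = 274.

274 < t < 564 (mm)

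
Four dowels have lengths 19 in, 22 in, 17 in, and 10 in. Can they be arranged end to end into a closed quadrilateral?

A quadrilateral exists iff every side is shorter than the sum of the others — equivalently, the longest side is less than the sum of the rest.
Longest side 22 < 46 (sum of the remaining 3), so yes.

Yes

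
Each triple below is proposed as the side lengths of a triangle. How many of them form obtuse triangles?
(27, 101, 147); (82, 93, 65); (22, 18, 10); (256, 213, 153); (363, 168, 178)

1

(27,101,147): 27+101 ≤ 147, not a triangle
(82,93,65): 65²+82² = 10949 > 8649 = 93² → acute
(22,18,10): 10²+18² = 424 < 484 = 22² → obtuse
(256,213,153): 153²+213² = 68778 > 65536 = 256² → acute
(363,168,178): 168+178 ≤ 363, not a triangle
1 of the 5 is obtuse.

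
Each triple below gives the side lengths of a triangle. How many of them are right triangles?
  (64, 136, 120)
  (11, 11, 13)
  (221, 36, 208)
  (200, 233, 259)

(64,136,120): 64²+120² = 18496 = 136² → right
(11,11,13): 11²+11² = 242 > 169 = 13² → acute
(221,36,208): 36²+208² = 44560 < 48841 = 221² → obtuse
(200,233,259): 200²+233² = 94289 > 67081 = 259² → acute
1 of the 4 is right.

1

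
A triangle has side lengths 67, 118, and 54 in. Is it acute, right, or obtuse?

Compare the square of the longest side to the sum of squares of the other two: 54² + 67² = 7405 < 13924 = 118².

obtuse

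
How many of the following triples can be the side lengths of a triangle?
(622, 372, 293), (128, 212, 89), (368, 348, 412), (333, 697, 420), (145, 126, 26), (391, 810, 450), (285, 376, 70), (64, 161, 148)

7

(293,372,622): 293+372 > 622 → valid
(89,128,212): 89+128 > 212 → valid
(348,368,412): 348+368 > 412 → valid
(333,420,697): 333+420 > 697 → valid
(26,126,145): 26+126 > 145 → valid
(391,450,810): 391+450 > 810 → valid
(70,285,376): 70+285 ≤ 376 → not valid
(64,148,161): 64+148 > 161 → valid
7 of the 8 triples form a triangle.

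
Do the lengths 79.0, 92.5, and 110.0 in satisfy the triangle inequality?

The longest side is 110.0, and the other two sum to 171.5.
Since 171.5 > 110.0, the triangle inequality holds.

Yes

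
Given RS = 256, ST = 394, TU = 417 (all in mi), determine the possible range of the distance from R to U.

The maximum is all hops collinear in one direction: 256 + 394 + 417 = 1067.
The longest hop is 417; the others sum to 650. Since 417 ≤ 650, the path can fold back on itself completely, so the minimum distance is 0.

0 ≤ RU ≤ 1067 mi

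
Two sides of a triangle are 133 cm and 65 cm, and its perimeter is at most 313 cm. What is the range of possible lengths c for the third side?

68 < c ≤ 115

Triangle inequality alone gives 68 < c < 198.
The perimeter condition gives c ≤ 313 − 133 − 65 = 115.
Intersecting the two: 68 < c ≤ 115.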